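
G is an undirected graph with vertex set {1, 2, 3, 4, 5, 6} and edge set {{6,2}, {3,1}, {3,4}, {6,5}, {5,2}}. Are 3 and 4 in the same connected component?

Yes

From 3 we can reach 1, 3, 4, which includes 4.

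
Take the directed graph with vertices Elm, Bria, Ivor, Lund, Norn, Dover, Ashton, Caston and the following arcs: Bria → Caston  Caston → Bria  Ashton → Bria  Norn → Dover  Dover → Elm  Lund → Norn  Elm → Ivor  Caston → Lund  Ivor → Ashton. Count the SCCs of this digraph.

{Elm, Bria, Ivor, Lund, Norn, Dover, Ashton, Caston} are all mutually reachable — one SCC of size 8.
That gives 1 strongly connected component.

1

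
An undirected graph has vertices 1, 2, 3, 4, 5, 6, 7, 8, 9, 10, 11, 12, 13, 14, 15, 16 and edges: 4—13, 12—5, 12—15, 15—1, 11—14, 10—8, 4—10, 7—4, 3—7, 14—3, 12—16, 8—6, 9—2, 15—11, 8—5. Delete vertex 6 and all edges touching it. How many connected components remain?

2

With 6 gone, the remaining components are: {2, 9}; {1, 3, 4, 5, 7, 8, 10, 11, 12, 13, 14, 15, 16}.
That is 2 components.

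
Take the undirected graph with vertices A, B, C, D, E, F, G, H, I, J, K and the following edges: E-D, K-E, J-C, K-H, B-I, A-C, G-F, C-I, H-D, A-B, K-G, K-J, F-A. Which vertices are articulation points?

Removing K increases the component count from 1 to 2, so K is a cut vertex.
By contrast removing I leaves 1 component; it is not a cut vertex. No other vertex is a cut vertex either.

K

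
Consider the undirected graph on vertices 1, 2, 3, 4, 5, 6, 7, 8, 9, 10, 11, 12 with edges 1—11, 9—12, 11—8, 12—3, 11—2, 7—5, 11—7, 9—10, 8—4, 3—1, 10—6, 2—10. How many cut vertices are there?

Removing 7 increases the component count from 1 to 2, so 7 is a cut vertex.
Removing 8 increases the component count from 1 to 2, so 8 is a cut vertex.
Removing 10 increases the component count from 1 to 2, so 10 is a cut vertex.
Likewise 11 is a cut vertex.
By contrast removing 2 leaves 1 component; it is not a cut vertex. No other vertex is a cut vertex either.

4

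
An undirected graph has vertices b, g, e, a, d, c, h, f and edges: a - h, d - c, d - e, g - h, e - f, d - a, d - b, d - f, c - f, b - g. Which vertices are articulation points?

Removing d increases the component count from 1 to 2, so d is a cut vertex.
By contrast removing e leaves 1 component; it is not a cut vertex. No other vertex is a cut vertex either.

d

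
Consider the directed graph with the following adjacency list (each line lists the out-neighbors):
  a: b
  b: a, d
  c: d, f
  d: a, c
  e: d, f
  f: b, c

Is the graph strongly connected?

There is no directed path from c to e, so the graph is not strongly connected.

No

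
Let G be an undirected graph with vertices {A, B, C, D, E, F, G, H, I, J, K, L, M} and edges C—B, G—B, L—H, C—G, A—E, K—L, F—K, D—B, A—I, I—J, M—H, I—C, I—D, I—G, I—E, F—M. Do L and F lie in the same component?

Yes

From L we can reach F, H, K, L, M, which includes F.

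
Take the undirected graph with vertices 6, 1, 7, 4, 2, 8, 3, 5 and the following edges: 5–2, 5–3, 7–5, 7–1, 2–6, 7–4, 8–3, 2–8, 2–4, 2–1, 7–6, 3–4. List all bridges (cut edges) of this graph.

The edges on the cycle 7-5-2-8-3-4-7 are not bridges since each lies on that cycle.
Every edge lies on some cycle, so there are no bridges.

none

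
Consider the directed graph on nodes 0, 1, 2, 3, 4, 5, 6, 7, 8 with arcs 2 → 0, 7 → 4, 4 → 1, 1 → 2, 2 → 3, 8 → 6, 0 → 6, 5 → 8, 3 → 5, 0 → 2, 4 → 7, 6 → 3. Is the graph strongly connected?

There is no directed path from 1 to 7, so the graph is not strongly connected.

No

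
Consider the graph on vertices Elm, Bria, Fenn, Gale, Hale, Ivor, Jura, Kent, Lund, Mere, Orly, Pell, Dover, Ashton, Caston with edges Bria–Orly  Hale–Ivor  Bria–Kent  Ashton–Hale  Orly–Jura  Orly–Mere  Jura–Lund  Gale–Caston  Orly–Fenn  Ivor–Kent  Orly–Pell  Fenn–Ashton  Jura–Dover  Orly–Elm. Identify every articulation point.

Jura, Orly

Removing Jura increases the component count from 2 to 4, so Jura is a cut vertex.
Removing Orly increases the component count from 2 to 6, so Orly is a cut vertex.
By contrast removing Pell leaves 2 components; it is not a cut vertex. No other vertex is a cut vertex either.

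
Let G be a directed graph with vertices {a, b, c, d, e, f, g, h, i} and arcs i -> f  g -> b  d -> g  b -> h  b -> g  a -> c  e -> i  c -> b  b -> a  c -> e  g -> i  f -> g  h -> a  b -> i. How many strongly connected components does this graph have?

2

{a, b, c, e, f, g, h, i} are all mutually reachable — one SCC of size 8.
{d} is an SCC by itself.
That gives 2 strongly connected components.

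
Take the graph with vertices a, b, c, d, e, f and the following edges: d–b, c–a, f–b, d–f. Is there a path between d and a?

No

The component containing d is {b, d, f}, and a is not in it.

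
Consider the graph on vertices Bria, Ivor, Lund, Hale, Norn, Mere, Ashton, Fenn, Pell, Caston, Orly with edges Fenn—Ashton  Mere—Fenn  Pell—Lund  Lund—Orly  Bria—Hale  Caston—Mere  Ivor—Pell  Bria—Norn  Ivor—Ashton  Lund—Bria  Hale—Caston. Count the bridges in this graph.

2

The edges on the cycle Ivor-Pell-Lund-Bria-Hale-Caston-Mere-Fenn-Ashton-Ivor are not bridges since each lies on that cycle.
But removing Lund—Orly disconnects Lund from Orly; removing Norn—Bria disconnects Norn from Bria — these are bridges.
That makes 2 bridges.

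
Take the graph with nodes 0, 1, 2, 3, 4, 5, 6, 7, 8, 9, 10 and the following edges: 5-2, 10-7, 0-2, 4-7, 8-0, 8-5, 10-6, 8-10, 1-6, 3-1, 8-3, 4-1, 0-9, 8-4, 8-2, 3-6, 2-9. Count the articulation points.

Removing 8 increases the component count from 1 to 2, so 8 is a cut vertex.
By contrast removing 6 leaves 1 component; it is not a cut vertex. No other vertex is a cut vertex either.

1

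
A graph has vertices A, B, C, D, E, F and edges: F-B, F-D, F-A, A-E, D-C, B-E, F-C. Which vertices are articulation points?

Removing F increases the component count from 1 to 2, so F is a cut vertex.
By contrast removing A leaves 1 component; it is not a cut vertex. No other vertex is a cut vertex either.

F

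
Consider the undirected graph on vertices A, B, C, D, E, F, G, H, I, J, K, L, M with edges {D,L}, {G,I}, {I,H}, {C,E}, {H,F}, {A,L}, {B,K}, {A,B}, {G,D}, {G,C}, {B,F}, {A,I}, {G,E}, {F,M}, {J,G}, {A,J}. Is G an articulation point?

Yes

Deleting G raises the number of components from 1 to 2, so G is a cut vertex.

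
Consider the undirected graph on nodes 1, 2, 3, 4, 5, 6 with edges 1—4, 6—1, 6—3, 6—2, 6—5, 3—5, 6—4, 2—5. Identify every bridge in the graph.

The edges on the cycle 6-1-4-6 are not bridges since each lies on that cycle.
Every edge lies on some cycle, so there are no bridges.

none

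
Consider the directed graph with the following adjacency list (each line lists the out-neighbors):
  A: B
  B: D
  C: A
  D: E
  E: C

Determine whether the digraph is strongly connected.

From C we can reach every vertex (A, B, C, D, E), and every vertex can reach C (A, B, C, D, E). So the whole graph is one strongly connected component.

Yes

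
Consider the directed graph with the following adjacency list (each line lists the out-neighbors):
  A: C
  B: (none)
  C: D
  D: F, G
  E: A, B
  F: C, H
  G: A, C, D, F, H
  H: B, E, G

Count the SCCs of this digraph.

2

{A, C, D, E, F, G, H} are all mutually reachable — one SCC of size 7.
{B} is an SCC by itself.
That gives 2 strongly connected components.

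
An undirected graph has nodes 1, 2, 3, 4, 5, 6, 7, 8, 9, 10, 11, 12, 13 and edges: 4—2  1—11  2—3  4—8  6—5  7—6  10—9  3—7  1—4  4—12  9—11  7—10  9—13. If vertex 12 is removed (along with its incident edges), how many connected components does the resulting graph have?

With 12 gone, the remaining components are: {1, 2, 3, 4, 5, 6, 7, 8, 9, 10, 11, 13}.
That is 1 component.

1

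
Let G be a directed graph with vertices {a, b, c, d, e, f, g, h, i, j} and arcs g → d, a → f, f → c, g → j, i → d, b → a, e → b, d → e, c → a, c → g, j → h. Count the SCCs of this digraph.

4

{a, b, c, d, e, f, g} are all mutually reachable — one SCC of size 7.
{j} is an SCC by itself.
{i} is an SCC by itself.
{h} is an SCC by itself.
That gives 4 strongly connected components.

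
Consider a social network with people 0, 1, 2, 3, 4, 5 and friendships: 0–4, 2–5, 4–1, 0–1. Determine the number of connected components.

3 is isolated — a component by itself.
Starting from 2 we can reach 2, 5. That is one component of size 2.
Starting from 0 we can reach 0, 1, 4. That is one component of size 3.
Total: 3 components.

3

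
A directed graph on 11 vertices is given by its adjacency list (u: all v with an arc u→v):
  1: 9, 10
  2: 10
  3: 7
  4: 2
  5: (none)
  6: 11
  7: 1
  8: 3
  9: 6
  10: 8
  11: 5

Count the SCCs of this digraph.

7

{1, 3, 7, 8, 10} are all mutually reachable — one SCC of size 5.
{9} is an SCC by itself.
{5} is an SCC by itself.
{2} is an SCC by itself.
{4} is an SCC by itself.
(and 2 more singleton SCCs)
That gives 7 strongly connected components.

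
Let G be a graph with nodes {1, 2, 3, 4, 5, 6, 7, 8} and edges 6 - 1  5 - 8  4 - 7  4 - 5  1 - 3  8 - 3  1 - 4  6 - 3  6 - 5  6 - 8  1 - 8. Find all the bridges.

4-7

The edges on the cycle 6-1-4-5-8-3-6 are not bridges since each lies on that cycle.
But removing 4 - 7 disconnects 4 from 7 — this is a bridge.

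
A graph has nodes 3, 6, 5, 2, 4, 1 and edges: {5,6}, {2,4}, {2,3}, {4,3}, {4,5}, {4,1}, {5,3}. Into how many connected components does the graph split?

Starting from 1 we can reach 1, 2, 3, 4, 5, 6. That is one component of size 6.
Total: 1 component.

1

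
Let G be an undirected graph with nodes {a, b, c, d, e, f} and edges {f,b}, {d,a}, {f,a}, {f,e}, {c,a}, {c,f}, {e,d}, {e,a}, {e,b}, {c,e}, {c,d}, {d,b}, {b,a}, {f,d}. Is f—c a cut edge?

After removing f—c, the path f-e-c still connects them, so the edge is not a bridge.

No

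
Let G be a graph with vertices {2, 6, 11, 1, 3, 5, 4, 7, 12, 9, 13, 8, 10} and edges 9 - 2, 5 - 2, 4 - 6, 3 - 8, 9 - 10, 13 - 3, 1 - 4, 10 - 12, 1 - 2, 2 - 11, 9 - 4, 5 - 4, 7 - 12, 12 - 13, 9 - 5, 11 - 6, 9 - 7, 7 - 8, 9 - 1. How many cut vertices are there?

1

Removing 9 increases the component count from 1 to 2, so 9 is a cut vertex.
By contrast removing 5 leaves 1 component; it is not a cut vertex. No other vertex is a cut vertex either.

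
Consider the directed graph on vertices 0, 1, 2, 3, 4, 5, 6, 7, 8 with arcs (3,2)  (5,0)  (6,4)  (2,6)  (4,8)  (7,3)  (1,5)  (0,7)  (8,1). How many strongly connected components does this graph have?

1

{0, 1, 2, 3, 4, 5, 6, 7, 8} are all mutually reachable — one SCC of size 9.
That gives 1 strongly connected component.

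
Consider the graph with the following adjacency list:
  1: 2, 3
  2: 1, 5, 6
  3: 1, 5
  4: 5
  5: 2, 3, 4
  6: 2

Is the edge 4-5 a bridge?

Removing 4-5 leaves no path between 4 and 5: the component count goes from 1 to 2. So it is a bridge.

Yes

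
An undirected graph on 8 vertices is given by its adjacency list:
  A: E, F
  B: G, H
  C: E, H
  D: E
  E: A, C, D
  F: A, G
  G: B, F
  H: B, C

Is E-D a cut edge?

Removing E-D leaves no path between E and D: the component count goes from 1 to 2. So it is a bridge.

Yes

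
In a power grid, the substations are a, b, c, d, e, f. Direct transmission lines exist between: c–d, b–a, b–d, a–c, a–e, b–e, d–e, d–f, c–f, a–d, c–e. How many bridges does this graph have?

The edges on the cycle a-c-e-d-a are not bridges since each lies on that cycle.
Every edge lies on some cycle, so there are no bridges.

0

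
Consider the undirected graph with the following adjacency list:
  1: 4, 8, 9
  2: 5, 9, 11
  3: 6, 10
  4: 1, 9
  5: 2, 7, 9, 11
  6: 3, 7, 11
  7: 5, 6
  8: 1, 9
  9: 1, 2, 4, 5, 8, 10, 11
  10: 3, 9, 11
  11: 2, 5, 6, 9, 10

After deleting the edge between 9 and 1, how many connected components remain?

1

9 and 1 are still connected via 9-4-1, so the component count stays at 1.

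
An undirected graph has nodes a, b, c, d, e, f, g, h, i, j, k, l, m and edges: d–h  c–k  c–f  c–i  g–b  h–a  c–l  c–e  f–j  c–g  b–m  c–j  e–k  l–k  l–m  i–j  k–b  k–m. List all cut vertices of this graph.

c, h

Removing c increases the component count from 2 to 3, so c is a cut vertex.
Removing h increases the component count from 2 to 3, so h is a cut vertex.
By contrast removing m leaves 2 components; it is not a cut vertex. No other vertex is a cut vertex either.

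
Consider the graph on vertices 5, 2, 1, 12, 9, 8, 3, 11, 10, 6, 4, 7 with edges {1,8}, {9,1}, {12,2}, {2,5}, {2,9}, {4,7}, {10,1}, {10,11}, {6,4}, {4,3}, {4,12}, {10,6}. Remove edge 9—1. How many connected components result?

1

9 and 1 are still connected via 9-2-12-4-6-10-1, so the component count stays at 1.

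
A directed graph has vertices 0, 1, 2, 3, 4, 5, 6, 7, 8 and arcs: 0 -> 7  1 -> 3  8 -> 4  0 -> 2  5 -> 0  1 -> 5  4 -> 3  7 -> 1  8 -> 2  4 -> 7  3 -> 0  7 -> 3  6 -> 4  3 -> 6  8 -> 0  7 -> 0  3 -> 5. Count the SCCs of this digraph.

3

{0, 1, 3, 4, 5, 6, 7} are all mutually reachable — one SCC of size 7.
{2} is an SCC by itself.
{8} is an SCC by itself.
That gives 3 strongly connected components.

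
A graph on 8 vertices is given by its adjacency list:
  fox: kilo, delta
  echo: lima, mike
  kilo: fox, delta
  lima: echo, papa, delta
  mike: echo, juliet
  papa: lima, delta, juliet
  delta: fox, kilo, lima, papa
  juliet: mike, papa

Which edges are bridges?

none

The edges on the cycle delta-fox-kilo-delta are not bridges since each lies on that cycle.
Every edge lies on some cycle, so there are no bridges.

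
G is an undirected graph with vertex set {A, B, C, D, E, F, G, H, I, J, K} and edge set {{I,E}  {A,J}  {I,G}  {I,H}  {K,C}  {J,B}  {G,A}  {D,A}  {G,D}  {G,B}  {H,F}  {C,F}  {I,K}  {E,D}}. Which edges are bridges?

none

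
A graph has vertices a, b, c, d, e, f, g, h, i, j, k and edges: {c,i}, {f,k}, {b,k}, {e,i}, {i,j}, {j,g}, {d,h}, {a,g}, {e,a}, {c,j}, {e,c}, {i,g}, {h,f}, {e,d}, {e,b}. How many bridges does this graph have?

0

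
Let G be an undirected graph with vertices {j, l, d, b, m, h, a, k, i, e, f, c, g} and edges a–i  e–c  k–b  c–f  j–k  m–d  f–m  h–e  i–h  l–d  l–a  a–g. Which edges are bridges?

The edges on the cycle l-a-i-h-e-c-f-m-d-l are not bridges since each lies on that cycle.
But removing j–k disconnects j from k; removing a–g disconnects a from g; removing k–b disconnects k from b — these are bridges.

a-g, b-k, j-k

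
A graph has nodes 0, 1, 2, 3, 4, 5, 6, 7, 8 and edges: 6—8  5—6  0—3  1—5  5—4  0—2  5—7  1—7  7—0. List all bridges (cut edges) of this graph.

0-2, 0-3, 0-7, 4-5, 5-6, 6-8

The edges on the cycle 1-5-7-1 are not bridges since each lies on that cycle.
But removing 5—4 disconnects 5 from 4; removing 7—0 disconnects 7 from 0; removing 0—3 disconnects 0 from 3; removing 8—6 disconnects 8 from 6 — these are bridges.
In total 6 edges are bridges.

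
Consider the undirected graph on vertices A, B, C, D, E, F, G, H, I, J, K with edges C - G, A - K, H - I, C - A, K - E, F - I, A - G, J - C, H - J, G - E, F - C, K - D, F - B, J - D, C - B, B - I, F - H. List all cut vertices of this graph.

none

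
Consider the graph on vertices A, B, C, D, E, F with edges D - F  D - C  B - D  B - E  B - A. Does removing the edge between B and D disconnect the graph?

Yes

Removing B - D leaves no path between B and D: the component count goes from 1 to 2. So it is a bridge.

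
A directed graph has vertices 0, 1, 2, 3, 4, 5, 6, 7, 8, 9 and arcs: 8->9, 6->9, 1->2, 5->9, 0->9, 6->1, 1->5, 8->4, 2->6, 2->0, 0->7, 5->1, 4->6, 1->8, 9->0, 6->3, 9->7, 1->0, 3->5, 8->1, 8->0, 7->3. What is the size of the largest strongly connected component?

10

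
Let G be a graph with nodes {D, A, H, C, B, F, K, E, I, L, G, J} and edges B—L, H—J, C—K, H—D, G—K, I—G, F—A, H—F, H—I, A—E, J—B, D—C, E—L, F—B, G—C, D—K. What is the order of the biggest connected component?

Starting from A we can reach A, B, C, D, E, F, G, H, I, J, K, L. That is one component of size 12.
The largest has 12 vertices.

12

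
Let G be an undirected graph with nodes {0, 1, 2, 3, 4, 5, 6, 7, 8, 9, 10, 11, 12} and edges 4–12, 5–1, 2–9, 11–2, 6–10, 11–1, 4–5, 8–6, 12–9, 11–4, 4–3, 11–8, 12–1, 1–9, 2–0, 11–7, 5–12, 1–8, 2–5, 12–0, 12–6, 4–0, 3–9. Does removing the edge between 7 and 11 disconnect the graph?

Removing 7–11 leaves no path between 7 and 11: the component count goes from 1 to 2. So it is a bridge.

Yes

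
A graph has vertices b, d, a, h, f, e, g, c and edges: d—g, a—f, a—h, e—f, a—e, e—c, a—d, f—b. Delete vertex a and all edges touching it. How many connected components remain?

3

With a gone, the remaining components are: {h}; {d, g}; {b, c, e, f}.
That is 3 components.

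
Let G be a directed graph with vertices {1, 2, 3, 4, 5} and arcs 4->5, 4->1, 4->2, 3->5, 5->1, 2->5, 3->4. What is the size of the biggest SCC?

1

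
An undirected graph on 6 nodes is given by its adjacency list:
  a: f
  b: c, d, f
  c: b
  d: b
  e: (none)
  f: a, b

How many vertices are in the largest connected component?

e is isolated — a component by itself.
Starting from a we can reach a, b, c, d, f. That is one component of size 5.
The largest has 5 vertices.

5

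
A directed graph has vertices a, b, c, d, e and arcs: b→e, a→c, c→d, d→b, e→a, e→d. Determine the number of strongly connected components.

{a, b, c, d, e} are all mutually reachable — one SCC of size 5.
That gives 1 strongly connected component.

1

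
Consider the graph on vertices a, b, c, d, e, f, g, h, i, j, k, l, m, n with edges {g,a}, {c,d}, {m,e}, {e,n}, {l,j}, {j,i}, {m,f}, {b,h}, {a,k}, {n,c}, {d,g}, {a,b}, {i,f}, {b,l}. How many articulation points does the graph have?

2

Removing a increases the component count from 1 to 2, so a is a cut vertex.
Removing b increases the component count from 1 to 2, so b is a cut vertex.
By contrast removing m leaves 1 component; it is not a cut vertex. No other vertex is a cut vertex either.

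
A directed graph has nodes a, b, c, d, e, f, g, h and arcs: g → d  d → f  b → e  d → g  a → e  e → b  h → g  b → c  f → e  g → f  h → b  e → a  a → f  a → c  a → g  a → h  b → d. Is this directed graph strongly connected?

No

There is no directed path from c to g, so the graph is not strongly connected.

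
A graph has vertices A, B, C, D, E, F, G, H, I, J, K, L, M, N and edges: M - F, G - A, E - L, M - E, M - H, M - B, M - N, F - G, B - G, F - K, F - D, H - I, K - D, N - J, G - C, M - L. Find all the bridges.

A-G, C-G, H-I, H-M, J-N, M-N

The edges on the cycle M-B-G-F-M are not bridges since each lies on that cycle.
But removing M - H disconnects M from H; removing N - J disconnects N from J; removing G - C disconnects G from C; removing G - A disconnects G from A — these are bridges.
In total 6 edges are bridges.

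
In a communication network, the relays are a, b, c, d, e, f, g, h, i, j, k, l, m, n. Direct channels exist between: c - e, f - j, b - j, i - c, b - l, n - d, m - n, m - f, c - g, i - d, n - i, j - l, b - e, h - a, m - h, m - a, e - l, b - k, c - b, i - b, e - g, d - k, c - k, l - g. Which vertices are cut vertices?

Removing m increases the component count from 1 to 2, so m is a cut vertex.
By contrast removing h leaves 1 component; it is not a cut vertex. No other vertex is a cut vertex either.

m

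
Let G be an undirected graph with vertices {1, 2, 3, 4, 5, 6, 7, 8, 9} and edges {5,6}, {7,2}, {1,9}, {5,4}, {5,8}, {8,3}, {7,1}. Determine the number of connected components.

2

Starting from 1 we can reach 1, 2, 7, 9. That is one component of size 4.
Starting from 3 we can reach 3, 4, 5, 6, 8. That is one component of size 5.
Total: 2 components.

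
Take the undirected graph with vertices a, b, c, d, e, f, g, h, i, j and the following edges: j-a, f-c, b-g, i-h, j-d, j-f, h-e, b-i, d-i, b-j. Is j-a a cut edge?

Removing j-a leaves no path between j and a: the component count goes from 1 to 2. So it is a bridge.

Yes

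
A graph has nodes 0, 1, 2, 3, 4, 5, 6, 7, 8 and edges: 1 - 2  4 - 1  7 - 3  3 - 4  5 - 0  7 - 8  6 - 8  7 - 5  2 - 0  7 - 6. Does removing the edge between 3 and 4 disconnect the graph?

After removing 3 - 4, the path 3-7-5-0-2-1-4 still connects them, so the edge is not a bridge.

No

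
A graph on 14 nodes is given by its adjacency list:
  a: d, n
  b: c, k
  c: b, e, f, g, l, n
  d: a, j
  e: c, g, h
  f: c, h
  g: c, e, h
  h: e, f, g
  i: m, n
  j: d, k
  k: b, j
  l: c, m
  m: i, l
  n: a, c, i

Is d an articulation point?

No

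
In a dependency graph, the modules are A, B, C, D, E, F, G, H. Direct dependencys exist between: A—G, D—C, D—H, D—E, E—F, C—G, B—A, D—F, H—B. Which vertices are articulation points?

Removing D increases the component count from 1 to 2, so D is a cut vertex.
By contrast removing A leaves 1 component; it is not a cut vertex. No other vertex is a cut vertex either.

D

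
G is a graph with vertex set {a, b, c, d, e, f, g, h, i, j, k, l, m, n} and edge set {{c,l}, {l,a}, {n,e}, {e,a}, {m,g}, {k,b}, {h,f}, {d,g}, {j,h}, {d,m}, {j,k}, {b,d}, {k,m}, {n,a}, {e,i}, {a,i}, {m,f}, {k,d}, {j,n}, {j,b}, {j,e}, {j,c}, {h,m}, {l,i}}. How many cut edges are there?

0

The edges on the cycle j-k-b-j are not bridges since each lies on that cycle.
Every edge lies on some cycle, so there are no bridges.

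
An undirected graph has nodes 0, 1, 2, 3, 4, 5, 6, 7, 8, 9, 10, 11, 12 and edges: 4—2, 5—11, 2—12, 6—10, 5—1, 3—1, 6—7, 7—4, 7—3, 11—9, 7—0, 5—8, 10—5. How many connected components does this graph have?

1

Starting from 0 we can reach 0, 1, 2, 3, 4, 5, 6, 7, 8, 9, 10, 11, 12. That is one component of size 13.
Total: 1 component.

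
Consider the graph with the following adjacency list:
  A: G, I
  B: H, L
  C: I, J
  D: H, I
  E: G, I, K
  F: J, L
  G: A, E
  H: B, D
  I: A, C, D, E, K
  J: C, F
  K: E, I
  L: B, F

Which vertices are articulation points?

I

Removing I increases the component count from 1 to 2, so I is a cut vertex.
By contrast removing A leaves 1 component; it is not a cut vertex. No other vertex is a cut vertex either.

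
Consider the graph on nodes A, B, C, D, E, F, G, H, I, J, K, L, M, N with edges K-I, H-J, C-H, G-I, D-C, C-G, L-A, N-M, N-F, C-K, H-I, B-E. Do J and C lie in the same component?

Yes

From J we can reach C, D, G, H, I, J, K, which includes C.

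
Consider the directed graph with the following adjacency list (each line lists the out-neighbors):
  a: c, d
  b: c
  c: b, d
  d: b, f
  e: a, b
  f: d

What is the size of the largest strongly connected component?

4

{b, c, d, f} are all mutually reachable — one SCC of size 4.
{a} is an SCC by itself.
{e} is an SCC by itself.
The largest has 4 vertices.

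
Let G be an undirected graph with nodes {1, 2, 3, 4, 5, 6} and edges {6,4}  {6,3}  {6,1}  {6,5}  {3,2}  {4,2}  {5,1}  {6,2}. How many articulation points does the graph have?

Removing 6 increases the component count from 1 to 2, so 6 is a cut vertex.
By contrast removing 4 leaves 1 component; it is not a cut vertex. No other vertex is a cut vertex either.

1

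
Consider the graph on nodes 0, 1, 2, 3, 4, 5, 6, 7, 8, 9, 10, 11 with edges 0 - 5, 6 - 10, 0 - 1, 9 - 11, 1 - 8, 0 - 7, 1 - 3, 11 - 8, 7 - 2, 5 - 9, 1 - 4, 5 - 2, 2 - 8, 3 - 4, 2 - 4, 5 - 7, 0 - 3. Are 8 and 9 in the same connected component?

From 8 we can reach 0, 1, 2, 3, 4, 5, 7, 8, 9, 11, which includes 9.

Yes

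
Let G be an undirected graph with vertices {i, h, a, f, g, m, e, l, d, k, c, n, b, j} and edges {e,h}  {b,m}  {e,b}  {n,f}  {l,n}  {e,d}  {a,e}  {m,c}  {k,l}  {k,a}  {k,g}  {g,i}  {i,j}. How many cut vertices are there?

Removing a increases the component count from 1 to 2, so a is a cut vertex.
Removing b increases the component count from 1 to 2, so b is a cut vertex.
Removing e increases the component count from 1 to 4, so e is a cut vertex.
Likewise g, i, k, l, m, n are cut vertices.
By contrast removing c leaves 1 component; it is not a cut vertex. No other vertex is a cut vertex either.

9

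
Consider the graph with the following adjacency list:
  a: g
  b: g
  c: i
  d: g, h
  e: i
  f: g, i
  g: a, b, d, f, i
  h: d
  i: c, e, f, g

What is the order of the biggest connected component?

9

Starting from a we can reach a, b, c, d, e, f, g, h, i. That is one component of size 9.
The largest has 9 vertices.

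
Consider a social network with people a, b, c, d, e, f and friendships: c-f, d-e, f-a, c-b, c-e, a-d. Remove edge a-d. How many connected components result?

1

a and d are still connected via a-f-c-e-d, so the component count stays at 1.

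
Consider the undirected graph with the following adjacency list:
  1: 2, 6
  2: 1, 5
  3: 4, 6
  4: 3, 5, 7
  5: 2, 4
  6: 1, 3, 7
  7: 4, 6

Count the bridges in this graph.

0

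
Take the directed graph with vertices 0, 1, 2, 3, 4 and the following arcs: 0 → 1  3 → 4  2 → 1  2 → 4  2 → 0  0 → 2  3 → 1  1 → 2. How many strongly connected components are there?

{0, 1, 2} are all mutually reachable — one SCC of size 3.
{3} is an SCC by itself.
{4} is an SCC by itself.
That gives 3 strongly connected components.

3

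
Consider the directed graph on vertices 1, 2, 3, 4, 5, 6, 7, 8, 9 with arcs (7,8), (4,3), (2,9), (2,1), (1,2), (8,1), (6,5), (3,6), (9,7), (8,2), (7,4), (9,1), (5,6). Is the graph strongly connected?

There is no directed path from 3 to 8, so the graph is not strongly connected.

No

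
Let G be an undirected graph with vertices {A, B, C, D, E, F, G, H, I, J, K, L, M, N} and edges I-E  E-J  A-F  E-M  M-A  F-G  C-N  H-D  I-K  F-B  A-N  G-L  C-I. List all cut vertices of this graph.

Removing A increases the component count from 2 to 3, so A is a cut vertex.
Removing E increases the component count from 2 to 3, so E is a cut vertex.
Removing F increases the component count from 2 to 4, so F is a cut vertex.
Likewise G, I are cut vertices.
By contrast removing K leaves 2 components; it is not a cut vertex. No other vertex is a cut vertex either.

A, E, F, G, I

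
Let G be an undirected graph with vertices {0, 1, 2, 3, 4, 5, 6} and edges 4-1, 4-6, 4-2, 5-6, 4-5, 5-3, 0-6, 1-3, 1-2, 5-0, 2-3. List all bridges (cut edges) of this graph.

The edges on the cycle 4-5-3-1-4 are not bridges since each lies on that cycle.
Every edge lies on some cycle, so there are no bridges.

none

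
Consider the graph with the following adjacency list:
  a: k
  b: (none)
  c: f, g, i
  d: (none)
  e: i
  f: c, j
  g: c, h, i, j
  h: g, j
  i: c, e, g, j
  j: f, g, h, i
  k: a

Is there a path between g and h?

Yes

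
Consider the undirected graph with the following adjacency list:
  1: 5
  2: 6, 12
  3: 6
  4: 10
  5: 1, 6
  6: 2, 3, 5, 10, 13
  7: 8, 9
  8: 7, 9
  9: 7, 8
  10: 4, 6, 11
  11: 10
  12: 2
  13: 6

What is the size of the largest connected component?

10

Starting from 7 we can reach 7, 8, 9. That is one component of size 3.
Starting from 1 we can reach 1, 2, 3, 4, 5, 6, 10, 11, 12, 13. That is one component of size 10.
The largest has 10 vertices.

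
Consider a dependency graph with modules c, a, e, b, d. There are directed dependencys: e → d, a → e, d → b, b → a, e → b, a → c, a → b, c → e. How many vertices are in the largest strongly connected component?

{a, b, c, d, e} are all mutually reachable — one SCC of size 5.
The largest has 5 vertices.

5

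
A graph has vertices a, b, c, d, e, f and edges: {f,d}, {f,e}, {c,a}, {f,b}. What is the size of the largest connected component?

Starting from a we can reach a, c. That is one component of size 2.
Starting from b we can reach b, d, e, f. That is one component of size 4.
The largest has 4 vertices.

4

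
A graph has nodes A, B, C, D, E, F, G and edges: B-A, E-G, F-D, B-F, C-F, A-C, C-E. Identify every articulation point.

C, E, F

Removing C increases the component count from 1 to 2, so C is a cut vertex.
Removing E increases the component count from 1 to 2, so E is a cut vertex.
Removing F increases the component count from 1 to 2, so F is a cut vertex.
By contrast removing G leaves 1 component; it is not a cut vertex. No other vertex is a cut vertex either.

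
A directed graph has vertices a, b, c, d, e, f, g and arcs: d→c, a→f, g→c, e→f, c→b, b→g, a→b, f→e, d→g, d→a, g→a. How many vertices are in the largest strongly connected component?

{a, b, c, g} are all mutually reachable — one SCC of size 4.
{e, f} are all mutually reachable — one SCC of size 2.
{d} is an SCC by itself.
The largest has 4 vertices.

4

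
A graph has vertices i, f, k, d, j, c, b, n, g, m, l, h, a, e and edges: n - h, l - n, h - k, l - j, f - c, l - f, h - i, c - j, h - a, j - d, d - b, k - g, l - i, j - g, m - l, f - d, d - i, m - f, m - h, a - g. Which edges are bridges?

b-d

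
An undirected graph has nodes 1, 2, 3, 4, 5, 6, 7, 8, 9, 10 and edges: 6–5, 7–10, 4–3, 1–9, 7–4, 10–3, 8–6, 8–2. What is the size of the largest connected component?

4

Starting from 1 we can reach 1, 9. That is one component of size 2.
Starting from 2 we can reach 2, 5, 6, 8. That is one component of size 4.
Starting from 3 we can reach 3, 4, 7, 10. That is one component of size 4.
The largest has 4 vertices.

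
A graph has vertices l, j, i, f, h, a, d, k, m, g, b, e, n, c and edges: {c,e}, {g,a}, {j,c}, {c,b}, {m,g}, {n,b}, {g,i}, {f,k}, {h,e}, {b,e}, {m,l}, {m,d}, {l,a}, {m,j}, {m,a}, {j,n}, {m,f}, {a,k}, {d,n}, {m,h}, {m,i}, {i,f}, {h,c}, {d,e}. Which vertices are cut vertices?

Removing m increases the component count from 1 to 2, so m is a cut vertex.
By contrast removing n leaves 1 component; it is not a cut vertex. No other vertex is a cut vertex either.

m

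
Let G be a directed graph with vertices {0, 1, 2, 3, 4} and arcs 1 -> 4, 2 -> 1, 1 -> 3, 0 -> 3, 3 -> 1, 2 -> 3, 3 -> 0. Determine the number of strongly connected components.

{0, 1, 3} are all mutually reachable — one SCC of size 3.
{2} is an SCC by itself.
{4} is an SCC by itself.
That gives 3 strongly connected components.

3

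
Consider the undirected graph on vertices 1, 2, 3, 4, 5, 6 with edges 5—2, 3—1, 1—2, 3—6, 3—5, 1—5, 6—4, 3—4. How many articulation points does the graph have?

1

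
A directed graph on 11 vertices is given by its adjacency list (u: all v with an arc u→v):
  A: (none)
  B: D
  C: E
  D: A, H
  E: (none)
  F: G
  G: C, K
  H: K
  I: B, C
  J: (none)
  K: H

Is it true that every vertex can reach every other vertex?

No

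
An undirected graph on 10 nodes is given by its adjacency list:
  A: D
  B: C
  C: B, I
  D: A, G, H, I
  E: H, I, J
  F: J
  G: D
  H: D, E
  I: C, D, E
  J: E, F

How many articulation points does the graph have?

Removing C increases the component count from 1 to 2, so C is a cut vertex.
Removing D increases the component count from 1 to 3, so D is a cut vertex.
Removing E increases the component count from 1 to 2, so E is a cut vertex.
Likewise I, J are cut vertices.
By contrast removing F leaves 1 component; it is not a cut vertex. No other vertex is a cut vertex either.

5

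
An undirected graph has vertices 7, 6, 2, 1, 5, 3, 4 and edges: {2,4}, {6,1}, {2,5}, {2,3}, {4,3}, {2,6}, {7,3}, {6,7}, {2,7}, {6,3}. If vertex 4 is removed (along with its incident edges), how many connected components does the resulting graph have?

1

With 4 gone, the remaining components are: {1, 2, 3, 5, 6, 7}.
That is 1 component.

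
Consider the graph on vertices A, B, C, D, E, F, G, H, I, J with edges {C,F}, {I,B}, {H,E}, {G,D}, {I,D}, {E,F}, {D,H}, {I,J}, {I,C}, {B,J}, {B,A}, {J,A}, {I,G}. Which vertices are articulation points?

Removing I increases the component count from 1 to 2, so I is a cut vertex.
By contrast removing H leaves 1 component; it is not a cut vertex. No other vertex is a cut vertex either.

I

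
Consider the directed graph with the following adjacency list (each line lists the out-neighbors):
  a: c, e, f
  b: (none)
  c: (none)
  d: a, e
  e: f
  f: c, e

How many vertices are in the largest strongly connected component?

2

{e, f} are all mutually reachable — one SCC of size 2.
{a} is an SCC by itself.
{d} is an SCC by itself.
{c} is an SCC by itself.
{b} is an SCC by itself.
The largest has 2 vertices.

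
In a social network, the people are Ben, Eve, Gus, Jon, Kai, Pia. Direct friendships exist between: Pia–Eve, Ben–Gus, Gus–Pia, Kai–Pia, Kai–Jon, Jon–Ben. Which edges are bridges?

The edges on the cycle Kai-Jon-Ben-Gus-Pia-Kai are not bridges since each lies on that cycle.
But removing Pia–Eve disconnects Pia from Eve — this is a bridge.

Eve-Pia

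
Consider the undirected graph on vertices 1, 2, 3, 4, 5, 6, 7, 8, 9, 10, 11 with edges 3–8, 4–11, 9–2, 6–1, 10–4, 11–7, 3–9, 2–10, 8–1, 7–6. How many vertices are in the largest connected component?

10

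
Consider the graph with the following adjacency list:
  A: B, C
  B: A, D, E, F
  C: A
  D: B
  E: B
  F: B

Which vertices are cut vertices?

A, B

Removing A increases the component count from 1 to 2, so A is a cut vertex.
Removing B increases the component count from 1 to 4, so B is a cut vertex.
By contrast removing D leaves 1 component; it is not a cut vertex. No other vertex is a cut vertex either.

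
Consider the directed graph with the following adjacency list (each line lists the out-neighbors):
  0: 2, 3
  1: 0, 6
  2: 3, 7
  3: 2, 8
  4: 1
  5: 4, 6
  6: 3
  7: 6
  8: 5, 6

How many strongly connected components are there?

1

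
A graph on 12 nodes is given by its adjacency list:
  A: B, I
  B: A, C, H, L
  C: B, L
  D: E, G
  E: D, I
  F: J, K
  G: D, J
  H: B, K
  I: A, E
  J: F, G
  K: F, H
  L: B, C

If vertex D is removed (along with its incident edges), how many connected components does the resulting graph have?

1

With D gone, the remaining components are: {A, B, C, E, F, G, H, I, J, K, L}.
That is 1 component.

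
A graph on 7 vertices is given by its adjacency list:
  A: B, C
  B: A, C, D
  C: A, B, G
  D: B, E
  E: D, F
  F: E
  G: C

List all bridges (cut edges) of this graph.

B-D, C-G, D-E, E-F

The edges on the cycle B-A-C-B are not bridges since each lies on that cycle.
But removing D-E disconnects D from E; removing E-F disconnects E from F; removing C-G disconnects C from G; removing B-D disconnects B from D — these are bridges.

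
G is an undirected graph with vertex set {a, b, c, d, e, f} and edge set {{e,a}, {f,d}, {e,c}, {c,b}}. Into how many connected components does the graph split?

Starting from d we can reach d, f. That is one component of size 2.
Starting from a we can reach a, b, c, e. That is one component of size 4.
Total: 2 components.

2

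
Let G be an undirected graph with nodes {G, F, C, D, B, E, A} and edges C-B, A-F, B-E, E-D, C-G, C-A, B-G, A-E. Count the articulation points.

2

Removing A increases the component count from 1 to 2, so A is a cut vertex.
Removing E increases the component count from 1 to 2, so E is a cut vertex.
By contrast removing D leaves 1 component; it is not a cut vertex. No other vertex is a cut vertex either.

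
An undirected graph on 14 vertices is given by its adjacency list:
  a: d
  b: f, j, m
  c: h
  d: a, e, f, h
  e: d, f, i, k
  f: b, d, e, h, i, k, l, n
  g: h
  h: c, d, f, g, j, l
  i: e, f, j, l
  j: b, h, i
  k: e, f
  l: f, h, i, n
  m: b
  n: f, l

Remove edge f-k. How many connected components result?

1

f and k are still connected via f-e-k, so the component count stays at 1.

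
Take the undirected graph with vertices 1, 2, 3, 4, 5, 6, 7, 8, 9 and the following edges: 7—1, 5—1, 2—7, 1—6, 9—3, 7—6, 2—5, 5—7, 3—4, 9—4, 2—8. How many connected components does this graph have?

Starting from 3 we can reach 3, 4, 9. That is one component of size 3.
Starting from 1 we can reach 1, 2, 5, 6, 7, 8. That is one component of size 6.
Total: 2 components.

2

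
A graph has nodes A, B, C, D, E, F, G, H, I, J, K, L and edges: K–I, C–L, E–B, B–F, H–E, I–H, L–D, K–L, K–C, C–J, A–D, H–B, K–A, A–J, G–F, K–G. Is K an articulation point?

Yes

Deleting K raises the number of components from 1 to 2, so K is a cut vertex.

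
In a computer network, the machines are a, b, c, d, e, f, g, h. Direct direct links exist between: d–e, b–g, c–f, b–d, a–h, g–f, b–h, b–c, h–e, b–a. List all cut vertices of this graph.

b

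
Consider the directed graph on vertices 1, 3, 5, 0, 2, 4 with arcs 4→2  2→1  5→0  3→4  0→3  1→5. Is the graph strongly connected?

Yes

From 4 we can reach every vertex (0, 1, 2, 3, 4, 5), and every vertex can reach 4 (0, 1, 2, 3, 4, 5). So the whole graph is one strongly connected component.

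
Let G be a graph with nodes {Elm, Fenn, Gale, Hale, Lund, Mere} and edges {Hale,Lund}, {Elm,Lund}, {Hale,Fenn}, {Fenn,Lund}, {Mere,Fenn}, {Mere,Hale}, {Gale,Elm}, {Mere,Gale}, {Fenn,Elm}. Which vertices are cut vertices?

none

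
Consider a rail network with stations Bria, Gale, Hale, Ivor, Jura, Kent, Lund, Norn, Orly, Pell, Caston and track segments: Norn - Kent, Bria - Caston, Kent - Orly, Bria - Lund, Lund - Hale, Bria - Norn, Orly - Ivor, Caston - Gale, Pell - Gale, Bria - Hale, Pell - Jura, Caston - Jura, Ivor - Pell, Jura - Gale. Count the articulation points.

1

Removing Bria increases the component count from 1 to 2, so Bria is a cut vertex.
By contrast removing Gale leaves 1 component; it is not a cut vertex. No other vertex is a cut vertex either.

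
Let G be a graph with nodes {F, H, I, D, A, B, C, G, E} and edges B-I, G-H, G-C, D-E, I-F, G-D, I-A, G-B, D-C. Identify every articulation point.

B, D, G, I

Removing B increases the component count from 1 to 2, so B is a cut vertex.
Removing D increases the component count from 1 to 2, so D is a cut vertex.
Removing G increases the component count from 1 to 3, so G is a cut vertex.
Likewise I is a cut vertex.
By contrast removing F leaves 1 component; it is not a cut vertex. No other vertex is a cut vertex either.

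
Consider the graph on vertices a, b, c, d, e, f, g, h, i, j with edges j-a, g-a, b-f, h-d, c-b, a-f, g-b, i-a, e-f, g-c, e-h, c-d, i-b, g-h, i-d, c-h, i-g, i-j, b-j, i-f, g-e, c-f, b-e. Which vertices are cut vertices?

Removing c, for instance, still leaves 1 component. No single vertex removal increases the component count — the graph has no articulation points.

none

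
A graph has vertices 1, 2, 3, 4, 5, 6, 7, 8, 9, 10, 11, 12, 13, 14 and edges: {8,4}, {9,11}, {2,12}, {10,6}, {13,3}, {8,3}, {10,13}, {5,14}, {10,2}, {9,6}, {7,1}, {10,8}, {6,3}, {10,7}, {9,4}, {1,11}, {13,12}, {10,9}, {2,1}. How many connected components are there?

Starting from 5 we can reach 5, 14. That is one component of size 2.
Starting from 1 we can reach 1, 2, 3, 4, 6, 7, 8, 9, 10, 11, 12, 13. That is one component of size 12.
Total: 2 components.

2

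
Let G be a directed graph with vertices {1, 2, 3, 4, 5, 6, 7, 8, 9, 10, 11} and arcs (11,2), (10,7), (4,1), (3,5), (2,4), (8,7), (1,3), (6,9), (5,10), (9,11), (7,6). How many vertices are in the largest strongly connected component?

{1, 2, 3, 4, 5, 6, 7, 9, 10, 11} are all mutually reachable — one SCC of size 10.
{8} is an SCC by itself.
The largest has 10 vertices.

10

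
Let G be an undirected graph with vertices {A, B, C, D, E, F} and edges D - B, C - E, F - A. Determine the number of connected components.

Starting from B we can reach B, D. That is one component of size 2.
Starting from C we can reach C, E. That is one component of size 2.
Starting from A we can reach A, F. That is one component of size 2.
Total: 3 components.

3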